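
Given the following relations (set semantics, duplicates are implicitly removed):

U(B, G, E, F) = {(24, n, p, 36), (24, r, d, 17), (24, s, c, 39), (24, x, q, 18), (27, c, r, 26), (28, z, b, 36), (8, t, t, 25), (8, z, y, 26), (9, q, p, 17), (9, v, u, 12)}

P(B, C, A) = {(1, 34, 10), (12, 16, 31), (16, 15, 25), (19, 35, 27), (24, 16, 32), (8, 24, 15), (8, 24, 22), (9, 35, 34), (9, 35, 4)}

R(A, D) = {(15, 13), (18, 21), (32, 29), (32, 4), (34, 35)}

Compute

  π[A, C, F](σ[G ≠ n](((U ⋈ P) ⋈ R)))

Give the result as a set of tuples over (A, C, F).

Joining U and P on B yields {(24, n, p, 36, 16, 32), (24, r, d, 17, 16, 32), (24, s, c, 39, 16, 32), (24, x, q, 18, 16, 32), (8, t, t, 25, 24, 15), (8, t, t, 25, 24, 22), (8, z, y, 26, 24, 15), (8, z, y, 26, 24, 22), (9, q, p, 17, 35, 34), (9, q, p, 17, 35, 4), (9, v, u, 12, 35, 34), (9, v, u, 12, 35, 4)}.
Joining (U ⋈ P) and R on A yields {(24, n, p, 36, 16, 32, 29), (24, n, p, 36, 16, 32, 4), (24, r, d, 17, 16, 32, 29), (24, r, d, 17, 16, 32, 4), (24, s, c, 39, 16, 32, 29), (24, s, c, 39, 16, 32, 4), (24, x, q, 18, 16, 32, 29), (24, x, q, 18, 16, 32, 4), (8, t, t, 25, 24, 15, 13), (8, z, y, 26, 24, 15, 13), (9, q, p, 17, 35, 34, 35), (9, v, u, 12, 35, 34, 35)}.
σ[G ≠ n]: keep tuples satisfying G ≠ n → {(24, r, d, 17, 16, 32, 29), (24, r, d, 17, 16, 32, 4), (24, s, c, 39, 16, 32, 29), (24, s, c, 39, 16, 32, 4), (24, x, q, 18, 16, 32, 29), (24, x, q, 18, 16, 32, 4), (8, t, t, 25, 24, 15, 13), (8, z, y, 26, 24, 15, 13), (9, q, p, 17, 35, 34, 35), (9, v, u, 12, 35, 34, 35)}
Projecting to A, C, F (3 duplicate(s) eliminated): {(15, 24, 25), (15, 24, 26), (32, 16, 17), (32, 16, 18), (32, 16, 39), (34, 35, 12), (34, 35, 17)}

{(15, 24, 25), (15, 24, 26), (32, 16, 17), (32, 16, 18), (32, 16, 39), (34, 35, 12), (34, 35, 17)}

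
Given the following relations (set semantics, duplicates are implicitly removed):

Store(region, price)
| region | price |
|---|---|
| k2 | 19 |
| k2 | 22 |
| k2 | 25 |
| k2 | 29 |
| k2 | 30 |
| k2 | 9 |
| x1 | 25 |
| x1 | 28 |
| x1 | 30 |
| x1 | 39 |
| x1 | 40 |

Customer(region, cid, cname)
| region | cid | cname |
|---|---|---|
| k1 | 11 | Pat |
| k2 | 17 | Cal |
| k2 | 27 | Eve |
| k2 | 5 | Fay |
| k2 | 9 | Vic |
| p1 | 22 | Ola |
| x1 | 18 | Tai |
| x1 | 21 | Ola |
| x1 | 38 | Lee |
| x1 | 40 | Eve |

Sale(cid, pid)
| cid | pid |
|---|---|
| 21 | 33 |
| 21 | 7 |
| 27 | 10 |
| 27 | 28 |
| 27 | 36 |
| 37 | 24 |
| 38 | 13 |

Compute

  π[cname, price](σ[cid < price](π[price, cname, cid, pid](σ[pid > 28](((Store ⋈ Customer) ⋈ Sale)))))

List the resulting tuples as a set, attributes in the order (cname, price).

Store ⋈ Customer (natural join on region): {(k2, 19, 17, Cal), (k2, 19, 27, Eve), (k2, 19, 5, Fay), (k2, 19, 9, Vic), (k2, 22, 17, Cal), (k2, 22, 27, Eve), (k2, 22, 5, Fay), (k2, 22, 9, Vic), (k2, 25, 17, Cal), (k2, 25, 27, Eve), (k2, 25, 5, Fay), (k2, 25, 9, Vic), (k2, 29, 17, Cal), (k2, 29, 27, Eve), (k2, 29, 5, Fay), (k2, 29, 9, Vic), (k2, 30, 17, Cal), (k2, 30, 27, Eve), (k2, 30, 5, Fay), (k2, 30, 9, Vic), (k2, 9, 17, Cal), (k2, 9, 27, Eve), (k2, 9, 5, Fay), (k2, 9, 9, Vic), (x1, 25, 18, Tai), (x1, 25, 21, Ola), (x1, 25, 38, Lee), (x1, 25, 40, Eve), (x1, 28, 18, Tai), (x1, 28, 21, Ola), (x1, 28, 38, Lee), (x1, 28, 40, Eve), (x1, 30, 18, Tai), (x1, 30, 21, Ola), (x1, 30, 38, Lee), (x1, 30, 40, Eve), (x1, 39, 18, Tai), (x1, 39, 21, Ola), (x1, 39, 38, Lee), (x1, 39, 40, Eve), (x1, 40, 18, Tai), (x1, 40, 21, Ola), (x1, 40, 38, Lee), (x1, 40, 40, Eve)}
(Store ⋈ Customer) ⋈ Sale (natural join on cid): {(k2, 19, 27, Eve, 10), (k2, 19, 27, Eve, 28), (k2, 19, 27, Eve, 36), (k2, 22, 27, Eve, 10), (k2, 22, 27, Eve, 28), (k2, 22, 27, Eve, 36), (k2, 25, 27, Eve, 10), (k2, 25, 27, Eve, 28), (k2, 25, 27, Eve, 36), (k2, 29, 27, Eve, 10), (k2, 29, 27, Eve, 28), (k2, 29, 27, Eve, 36), (k2, 30, 27, Eve, 10), (k2, 30, 27, Eve, 28), (k2, 30, 27, Eve, 36), (k2, 9, 27, Eve, 10), (k2, 9, 27, Eve, 28), (k2, 9, 27, Eve, 36), (x1, 25, 21, Ola, 33), (x1, 25, 21, Ola, 7), (x1, 25, 38, Lee, 13), (x1, 28, 21, Ola, 33), (x1, 28, 21, Ola, 7), (x1, 28, 38, Lee, 13), (x1, 30, 21, Ola, 33), (x1, 30, 21, Ola, 7), (x1, 30, 38, Lee, 13), (x1, 39, 21, Ola, 33), (x1, 39, 21, Ola, 7), (x1, 39, 38, Lee, 13), (x1, 40, 21, Ola, 33), (x1, 40, 21, Ola, 7), (x1, 40, 38, Lee, 13)}
Selection pid > 28: {(k2, 19, 27, Eve, 36), (k2, 22, 27, Eve, 36), (k2, 25, 27, Eve, 36), (k2, 29, 27, Eve, 36), (k2, 30, 27, Eve, 36), (k2, 9, 27, Eve, 36), (x1, 25, 21, Ola, 33), (x1, 28, 21, Ola, 33), (x1, 30, 21, Ola, 33), (x1, 39, 21, Ola, 33), (x1, 40, 21, Ola, 33)}
Keep only column(s) price, cname, cid, pid: {(19, Eve, 27, 36), (22, Eve, 27, 36), (25, Eve, 27, 36), (25, Ola, 21, 33), (28, Ola, 21, 33), (29, Eve, 27, 36), (30, Eve, 27, 36), (30, Ola, 21, 33), (39, Ola, 21, 33), (40, Ola, 21, 33), (9, Eve, 27, 36)}
Selection cid < price: {(25, Ola, 21, 33), (28, Ola, 21, 33), (29, Eve, 27, 36), (30, Eve, 27, 36), (30, Ola, 21, 33), (39, Ola, 21, 33), (40, Ola, 21, 33)}
Keep only column(s) cname, price: {(Eve, 29), (Eve, 30), (Ola, 25), (Ola, 28), (Ola, 30), (Ola, 39), (Ola, 40)}

{(Eve, 29), (Eve, 30), (Ola, 25), (Ola, 28), (Ola, 30), (Ola, 39), (Ola, 40)}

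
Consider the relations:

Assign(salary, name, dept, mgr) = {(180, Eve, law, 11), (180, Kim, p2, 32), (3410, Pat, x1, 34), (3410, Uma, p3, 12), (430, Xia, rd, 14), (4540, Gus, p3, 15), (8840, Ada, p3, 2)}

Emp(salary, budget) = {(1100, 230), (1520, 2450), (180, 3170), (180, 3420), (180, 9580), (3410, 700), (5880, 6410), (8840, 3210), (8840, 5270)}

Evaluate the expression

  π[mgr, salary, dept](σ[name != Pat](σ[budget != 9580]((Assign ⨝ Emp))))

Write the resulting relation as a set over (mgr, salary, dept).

{(11, 180, law), (12, 3410, p3), (2, 8840, p3), (32, 180, p2)}

Assign ⋈ Emp (natural join on salary): {(180, Eve, law, 11, 3170), (180, Eve, law, 11, 3420), (180, Eve, law, 11, 9580), (180, Kim, p2, 32, 3170), (180, Kim, p2, 32, 3420), (180, Kim, p2, 32, 9580), (3410, Pat, x1, 34, 700), (3410, Uma, p3, 12, 700), (8840, Ada, p3, 2, 3210), (8840, Ada, p3, 2, 5270)}
Filtering on budget != 9580 leaves {(180, Eve, law, 11, 3170), (180, Eve, law, 11, 3420), (180, Kim, p2, 32, 3170), (180, Kim, p2, 32, 3420), (3410, Pat, x1, 34, 700), (3410, Uma, p3, 12, 700), (8840, Ada, p3, 2, 3210), (8840, Ada, p3, 2, 5270)}.
Filtering on name != Pat leaves {(180, Eve, law, 11, 3170), (180, Eve, law, 11, 3420), (180, Kim, p2, 32, 3170), (180, Kim, p2, 32, 3420), (3410, Uma, p3, 12, 700), (8840, Ada, p3, 2, 3210), (8840, Ada, p3, 2, 5270)}.
Keep only column(s) mgr, salary, dept (3 duplicate(s) eliminated): {(11, 180, law), (12, 3410, p3), (2, 8840, p3), (32, 180, p2)}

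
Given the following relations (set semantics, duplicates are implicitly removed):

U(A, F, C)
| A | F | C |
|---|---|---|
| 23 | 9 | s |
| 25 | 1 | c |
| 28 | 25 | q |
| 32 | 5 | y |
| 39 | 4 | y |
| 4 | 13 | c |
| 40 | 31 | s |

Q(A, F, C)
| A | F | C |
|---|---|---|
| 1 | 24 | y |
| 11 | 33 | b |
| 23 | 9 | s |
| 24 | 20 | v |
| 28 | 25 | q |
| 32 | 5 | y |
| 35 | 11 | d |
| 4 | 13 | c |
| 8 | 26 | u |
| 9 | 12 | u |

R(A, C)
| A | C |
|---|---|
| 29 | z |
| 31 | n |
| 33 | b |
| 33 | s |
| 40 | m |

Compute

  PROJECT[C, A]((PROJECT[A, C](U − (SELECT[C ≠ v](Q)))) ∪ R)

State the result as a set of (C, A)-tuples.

Apply σ_{C ≠ v}; surviving tuples: {(1, 24, y), (11, 33, b), (23, 9, s), (28, 25, q), (32, 5, y), (35, 11, d), (4, 13, c), (8, 26, u), (9, 12, u)}
Set difference of the two operands is {(25, 1, c), (39, 4, y), (40, 31, s)}.
π_{A, C} gives {(25, c), (39, y), (40, s)}.
Set union of the two operands is {(25, c), (29, z), (31, n), (33, b), (33, s), (39, y), (40, m), (40, s)}.
π_{C, A} gives {(b, 33), (c, 25), (m, 40), (n, 31), (s, 33), (s, 40), (y, 39), (z, 29)}.

{(b, 33), (c, 25), (m, 40), (n, 31), (s, 33), (s, 40), (y, 39), (z, 29)}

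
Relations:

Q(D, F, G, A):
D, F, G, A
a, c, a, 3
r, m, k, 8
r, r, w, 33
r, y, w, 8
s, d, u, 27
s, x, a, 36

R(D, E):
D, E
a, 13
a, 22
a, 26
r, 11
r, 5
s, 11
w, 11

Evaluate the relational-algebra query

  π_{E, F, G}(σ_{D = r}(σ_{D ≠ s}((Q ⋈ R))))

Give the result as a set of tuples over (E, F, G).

Joining Q and R on D yields {(a, c, a, 3, 13), (a, c, a, 3, 22), (a, c, a, 3, 26), (r, m, k, 8, 11), (r, m, k, 8, 5), (r, r, w, 33, 11), (r, r, w, 33, 5), (r, y, w, 8, 11), (r, y, w, 8, 5), (s, d, u, 27, 11), (s, x, a, 36, 11)}.
Selection D ≠ s: {(a, c, a, 3, 13), (a, c, a, 3, 22), (a, c, a, 3, 26), (r, m, k, 8, 11), (r, m, k, 8, 5), (r, r, w, 33, 11), (r, r, w, 33, 5), (r, y, w, 8, 11), (r, y, w, 8, 5)}
Selection D = r: {(r, m, k, 8, 11), (r, m, k, 8, 5), (r, r, w, 33, 11), (r, r, w, 33, 5), (r, y, w, 8, 11), (r, y, w, 8, 5)}
π[E, F, G]: project onto (E, F, G) → {(11, m, k), (11, r, w), (11, y, w), (5, m, k), (5, r, w), (5, y, w)}

{(11, m, k), (11, r, w), (11, y, w), (5, m, k), (5, r, w), (5, y, w)}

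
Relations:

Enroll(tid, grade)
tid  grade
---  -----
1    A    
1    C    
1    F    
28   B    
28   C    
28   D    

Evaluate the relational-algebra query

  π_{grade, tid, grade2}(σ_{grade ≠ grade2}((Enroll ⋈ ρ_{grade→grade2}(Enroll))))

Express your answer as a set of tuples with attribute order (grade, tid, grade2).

{(A, 1, C), (A, 1, F), (B, 28, C), (B, 28, D), (C, 1, A), (C, 1, F), (C, 28, B), (C, 28, D), (D, 28, B), (D, 28, C), (F, 1, A), (F, 1, C)}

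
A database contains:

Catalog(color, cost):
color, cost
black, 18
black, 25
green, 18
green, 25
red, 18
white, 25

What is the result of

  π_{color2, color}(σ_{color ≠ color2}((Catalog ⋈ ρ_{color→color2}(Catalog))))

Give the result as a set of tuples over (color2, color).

{(black, green), (black, red), (black, white), (green, black), (green, red), (green, white), (red, black), (red, green), (white, black), (white, green)}

ρ[color→color2]: schema becomes (color2, cost); tuples unchanged.
Natural join on cost: {(black, 18, black), (black, 18, green), (black, 18, red), (black, 25, black), (black, 25, green), (black, 25, white), (green, 18, black), (green, 18, green), (green, 18, red), (green, 25, black), (green, 25, green), (green, 25, white), (red, 18, black), (red, 18, green), (red, 18, red), (white, 25, black), (white, 25, green), (white, 25, white)}
Filtering on color ≠ color2 leaves {(black, 18, green), (black, 18, red), (black, 25, green), (black, 25, white), (green, 18, black), (green, 18, red), (green, 25, black), (green, 25, white), (red, 18, black), (red, 18, green), (white, 25, black), (white, 25, green)}.
Projecting to color2, color (2 duplicate(s) eliminated): {(black, green), (black, red), (black, white), (green, black), (green, red), (green, white), (red, black), (red, green), (white, black), (white, green)}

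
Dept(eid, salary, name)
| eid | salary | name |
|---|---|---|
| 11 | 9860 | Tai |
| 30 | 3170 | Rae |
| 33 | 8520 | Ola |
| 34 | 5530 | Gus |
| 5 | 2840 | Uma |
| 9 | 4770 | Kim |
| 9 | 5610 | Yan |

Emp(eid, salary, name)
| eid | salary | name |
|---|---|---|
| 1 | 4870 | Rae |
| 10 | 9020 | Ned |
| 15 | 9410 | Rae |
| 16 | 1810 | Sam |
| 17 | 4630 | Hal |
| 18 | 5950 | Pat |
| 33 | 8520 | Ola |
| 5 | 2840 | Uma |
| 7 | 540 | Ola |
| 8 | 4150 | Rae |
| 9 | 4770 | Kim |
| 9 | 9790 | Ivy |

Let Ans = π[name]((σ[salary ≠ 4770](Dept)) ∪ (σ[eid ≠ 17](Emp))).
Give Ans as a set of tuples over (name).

{Gus, Ivy, Kim, Ned, Ola, Pat, Rae, Sam, Tai, Uma, Yan}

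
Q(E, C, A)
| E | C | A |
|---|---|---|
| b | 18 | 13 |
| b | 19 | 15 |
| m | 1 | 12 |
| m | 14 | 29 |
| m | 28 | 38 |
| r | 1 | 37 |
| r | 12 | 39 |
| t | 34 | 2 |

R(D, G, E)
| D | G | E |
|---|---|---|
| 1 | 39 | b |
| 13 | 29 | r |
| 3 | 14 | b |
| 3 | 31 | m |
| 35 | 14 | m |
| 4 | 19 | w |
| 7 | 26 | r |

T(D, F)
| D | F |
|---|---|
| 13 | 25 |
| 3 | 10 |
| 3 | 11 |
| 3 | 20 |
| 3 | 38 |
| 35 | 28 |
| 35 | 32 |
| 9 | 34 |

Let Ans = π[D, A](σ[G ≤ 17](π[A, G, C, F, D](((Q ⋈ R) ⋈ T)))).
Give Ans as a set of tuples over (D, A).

{(3, 13), (3, 15), (35, 12), (35, 29), (35, 38)}

Joining Q and R on E yields {(b, 18, 13, 1, 39), (b, 18, 13, 3, 14), (b, 19, 15, 1, 39), (b, 19, 15, 3, 14), (m, 1, 12, 3, 31), (m, 1, 12, 35, 14), (m, 14, 29, 3, 31), (m, 14, 29, 35, 14), (m, 28, 38, 3, 31), (m, 28, 38, 35, 14), (r, 1, 37, 13, 29), (r, 1, 37, 7, 26), (r, 12, 39, 13, 29), (r, 12, 39, 7, 26)}.
Joining (Q ⋈ R) and T on D yields {(b, 18, 13, 3, 14, 10), (b, 18, 13, 3, 14, 11), (b, 18, 13, 3, 14, 20), (b, 18, 13, 3, 14, 38), (b, 19, 15, 3, 14, 10), (b, 19, 15, 3, 14, 11), (b, 19, 15, 3, 14, 20), (b, 19, 15, 3, 14, 38), (m, 1, 12, 3, 31, 10), (m, 1, 12, 3, 31, 11), (m, 1, 12, 3, 31, 20), (m, 1, 12, 3, 31, 38), (m, 1, 12, 35, 14, 28), (m, 1, 12, 35, 14, 32), (m, 14, 29, 3, 31, 10), (m, 14, 29, 3, 31, 11), (m, 14, 29, 3, 31, 20), (m, 14, 29, 3, 31, 38), (m, 14, 29, 35, 14, 28), (m, 14, 29, 35, 14, 32), (m, 28, 38, 3, 31, 10), (m, 28, 38, 3, 31, 11), (m, 28, 38, 3, 31, 20), (m, 28, 38, 3, 31, 38), (m, 28, 38, 35, 14, 28), (m, 28, 38, 35, 14, 32), (r, 1, 37, 13, 29, 25), (r, 12, 39, 13, 29, 25)}.
Keep only column(s) A, G, C, F, D: {(12, 14, 1, 28, 35), (12, 14, 1, 32, 35), (12, 31, 1, 10, 3), (12, 31, 1, 11, 3), (12, 31, 1, 20, 3), (12, 31, 1, 38, 3), (13, 14, 18, 10, 3), (13, 14, 18, 11, 3), (13, 14, 18, 20, 3), (13, 14, 18, 38, 3), (15, 14, 19, 10, 3), (15, 14, 19, 11, 3), (15, 14, 19, 20, 3), (15, 14, 19, 38, 3), (29, 14, 14, 28, 35), (29, 14, 14, 32, 35), (29, 31, 14, 10, 3), (29, 31, 14, 11, 3), (29, 31, 14, 20, 3), (29, 31, 14, 38, 3), (37, 29, 1, 25, 13), (38, 14, 28, 28, 35), (38, 14, 28, 32, 35), (38, 31, 28, 10, 3), (38, 31, 28, 11, 3), (38, 31, 28, 20, 3), (38, 31, 28, 38, 3), (39, 29, 12, 25, 13)}
Selection G ≤ 17: {(12, 14, 1, 28, 35), (12, 14, 1, 32, 35), (13, 14, 18, 10, 3), (13, 14, 18, 11, 3), (13, 14, 18, 20, 3), (13, 14, 18, 38, 3), (15, 14, 19, 10, 3), (15, 14, 19, 11, 3), (15, 14, 19, 20, 3), (15, 14, 19, 38, 3), (29, 14, 14, 28, 35), (29, 14, 14, 32, 35), (38, 14, 28, 28, 35), (38, 14, 28, 32, 35)}
Keep only column(s) D, A (9 duplicate(s) eliminated): {(3, 13), (3, 15), (35, 12), (35, 29), (35, 38)}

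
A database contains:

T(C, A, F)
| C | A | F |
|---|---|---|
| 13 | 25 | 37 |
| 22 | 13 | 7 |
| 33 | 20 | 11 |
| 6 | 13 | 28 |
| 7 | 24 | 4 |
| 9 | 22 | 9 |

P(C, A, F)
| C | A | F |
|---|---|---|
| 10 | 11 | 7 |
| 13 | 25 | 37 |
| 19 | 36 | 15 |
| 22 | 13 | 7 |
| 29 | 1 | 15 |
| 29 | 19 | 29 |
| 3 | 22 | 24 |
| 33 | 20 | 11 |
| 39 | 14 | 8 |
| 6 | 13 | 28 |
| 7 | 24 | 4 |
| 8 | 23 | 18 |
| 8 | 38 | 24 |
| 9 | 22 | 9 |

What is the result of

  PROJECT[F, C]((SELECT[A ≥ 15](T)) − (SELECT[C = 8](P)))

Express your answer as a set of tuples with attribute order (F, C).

{(11, 33), (37, 13), (4, 7), (9, 9)}

σ[A ≥ 15]: keep tuples satisfying A ≥ 15 → {(13, 25, 37), (33, 20, 11), (7, 24, 4), (9, 22, 9)}
σ[C = 8]: keep tuples satisfying C = 8 → {(8, 23, 18), (8, 38, 24)}
Set difference of the two operands is {(13, 25, 37), (33, 20, 11), (7, 24, 4), (9, 22, 9)}.
Keep only column(s) F, C: {(11, 33), (37, 13), (4, 7), (9, 9)}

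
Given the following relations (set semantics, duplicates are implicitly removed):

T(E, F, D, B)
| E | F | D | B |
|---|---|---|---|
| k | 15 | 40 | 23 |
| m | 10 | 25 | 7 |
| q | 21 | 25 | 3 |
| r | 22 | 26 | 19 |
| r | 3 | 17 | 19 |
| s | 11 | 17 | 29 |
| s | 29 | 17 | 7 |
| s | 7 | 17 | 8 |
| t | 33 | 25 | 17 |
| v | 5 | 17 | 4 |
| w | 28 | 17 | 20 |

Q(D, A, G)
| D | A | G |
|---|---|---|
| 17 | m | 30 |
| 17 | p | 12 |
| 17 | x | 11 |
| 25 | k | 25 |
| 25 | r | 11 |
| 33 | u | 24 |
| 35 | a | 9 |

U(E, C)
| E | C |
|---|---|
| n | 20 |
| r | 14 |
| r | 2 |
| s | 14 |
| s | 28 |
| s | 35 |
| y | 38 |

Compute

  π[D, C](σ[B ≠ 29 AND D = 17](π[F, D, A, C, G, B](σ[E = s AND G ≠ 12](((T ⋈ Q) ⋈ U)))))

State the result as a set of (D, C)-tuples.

Natural join on D: {(m, 10, 25, 7, k, 25), (m, 10, 25, 7, r, 11), (q, 21, 25, 3, k, 25), (q, 21, 25, 3, r, 11), (r, 3, 17, 19, m, 30), (r, 3, 17, 19, p, 12), (r, 3, 17, 19, x, 11), (s, 11, 17, 29, m, 30), (s, 11, 17, 29, p, 12), (s, 11, 17, 29, x, 11), (s, 29, 17, 7, m, 30), (s, 29, 17, 7, p, 12), (s, 29, 17, 7, x, 11), (s, 7, 17, 8, m, 30), (s, 7, 17, 8, p, 12), (s, 7, 17, 8, x, 11), (t, 33, 25, 17, k, 25), (t, 33, 25, 17, r, 11), (v, 5, 17, 4, m, 30), (v, 5, 17, 4, p, 12), (v, 5, 17, 4, x, 11), (w, 28, 17, 20, m, 30), (w, 28, 17, 20, p, 12), (w, 28, 17, 20, x, 11)}
Natural join on E: {(r, 3, 17, 19, m, 30, 14), (r, 3, 17, 19, m, 30, 2), (r, 3, 17, 19, p, 12, 14), (r, 3, 17, 19, p, 12, 2), (r, 3, 17, 19, x, 11, 14), (r, 3, 17, 19, x, 11, 2), (s, 11, 17, 29, m, 30, 14), (s, 11, 17, 29, m, 30, 28), (s, 11, 17, 29, m, 30, 35), (s, 11, 17, 29, p, 12, 14), (s, 11, 17, 29, p, 12, 28), (s, 11, 17, 29, p, 12, 35), (s, 11, 17, 29, x, 11, 14), (s, 11, 17, 29, x, 11, 28), (s, 11, 17, 29, x, 11, 35), (s, 29, 17, 7, m, 30, 14), (s, 29, 17, 7, m, 30, 28), (s, 29, 17, 7, m, 30, 35), (s, 29, 17, 7, p, 12, 14), (s, 29, 17, 7, p, 12, 28), (s, 29, 17, 7, p, 12, 35), (s, 29, 17, 7, x, 11, 14), (s, 29, 17, 7, x, 11, 28), (s, 29, 17, 7, x, 11, 35), (s, 7, 17, 8, m, 30, 14), (s, 7, 17, 8, m, 30, 28), (s, 7, 17, 8, m, 30, 35), (s, 7, 17, 8, p, 12, 14), (s, 7, 17, 8, p, 12, 28), (s, 7, 17, 8, p, 12, 35), (s, 7, 17, 8, x, 11, 14), (s, 7, 17, 8, x, 11, 28), (s, 7, 17, 8, x, 11, 35)}
Selection E = s AND G ≠ 12: {(s, 11, 17, 29, m, 30, 14), (s, 11, 17, 29, m, 30, 28), (s, 11, 17, 29, m, 30, 35), (s, 11, 17, 29, x, 11, 14), (s, 11, 17, 29, x, 11, 28), (s, 11, 17, 29, x, 11, 35), (s, 29, 17, 7, m, 30, 14), (s, 29, 17, 7, m, 30, 28), (s, 29, 17, 7, m, 30, 35), (s, 29, 17, 7, x, 11, 14), (s, 29, 17, 7, x, 11, 28), (s, 29, 17, 7, x, 11, 35), (s, 7, 17, 8, m, 30, 14), (s, 7, 17, 8, m, 30, 28), (s, 7, 17, 8, m, 30, 35), (s, 7, 17, 8, x, 11, 14), (s, 7, 17, 8, x, 11, 28), (s, 7, 17, 8, x, 11, 35)}
Projecting to F, D, A, C, G, B: {(11, 17, m, 14, 30, 29), (11, 17, m, 28, 30, 29), (11, 17, m, 35, 30, 29), (11, 17, x, 14, 11, 29), (11, 17, x, 28, 11, 29), (11, 17, x, 35, 11, 29), (29, 17, m, 14, 30, 7), (29, 17, m, 28, 30, 7), (29, 17, m, 35, 30, 7), (29, 17, x, 14, 11, 7), (29, 17, x, 28, 11, 7), (29, 17, x, 35, 11, 7), (7, 17, m, 14, 30, 8), (7, 17, m, 28, 30, 8), (7, 17, m, 35, 30, 8), (7, 17, x, 14, 11, 8), (7, 17, x, 28, 11, 8), (7, 17, x, 35, 11, 8)}
Selection B ≠ 29 AND D = 17: {(29, 17, m, 14, 30, 7), (29, 17, m, 28, 30, 7), (29, 17, m, 35, 30, 7), (29, 17, x, 14, 11, 7), (29, 17, x, 28, 11, 7), (29, 17, x, 35, 11, 7), (7, 17, m, 14, 30, 8), (7, 17, m, 28, 30, 8), (7, 17, m, 35, 30, 8), (7, 17, x, 14, 11, 8), (7, 17, x, 28, 11, 8), (7, 17, x, 35, 11, 8)}
Projecting to D, C (9 duplicate(s) eliminated): {(17, 14), (17, 28), (17, 35)}

{(17, 14), (17, 28), (17, 35)}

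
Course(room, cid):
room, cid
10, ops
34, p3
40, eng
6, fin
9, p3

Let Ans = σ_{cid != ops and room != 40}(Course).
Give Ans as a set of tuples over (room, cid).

{(34, p3), (6, fin), (9, p3)}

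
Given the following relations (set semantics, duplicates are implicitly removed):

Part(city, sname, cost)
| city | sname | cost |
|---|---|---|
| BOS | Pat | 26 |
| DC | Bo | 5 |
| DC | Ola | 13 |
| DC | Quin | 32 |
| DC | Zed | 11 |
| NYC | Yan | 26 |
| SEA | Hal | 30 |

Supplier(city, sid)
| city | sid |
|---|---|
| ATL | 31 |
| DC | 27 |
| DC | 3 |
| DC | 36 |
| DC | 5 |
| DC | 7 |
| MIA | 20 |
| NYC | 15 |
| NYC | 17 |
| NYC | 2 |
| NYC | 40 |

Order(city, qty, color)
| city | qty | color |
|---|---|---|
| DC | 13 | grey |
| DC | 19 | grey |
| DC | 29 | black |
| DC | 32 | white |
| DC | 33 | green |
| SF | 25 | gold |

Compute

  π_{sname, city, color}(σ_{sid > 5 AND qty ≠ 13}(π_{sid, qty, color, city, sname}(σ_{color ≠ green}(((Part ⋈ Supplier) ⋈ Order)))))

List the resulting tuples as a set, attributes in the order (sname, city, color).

{(Bo, DC, black), (Bo, DC, grey), (Bo, DC, white), (Ola, DC, black), (Ola, DC, grey), (Ola, DC, white), (Quin, DC, black), (Quin, DC, grey), (Quin, DC, white), (Zed, DC, black), (Zed, DC, grey), (Zed, DC, white)}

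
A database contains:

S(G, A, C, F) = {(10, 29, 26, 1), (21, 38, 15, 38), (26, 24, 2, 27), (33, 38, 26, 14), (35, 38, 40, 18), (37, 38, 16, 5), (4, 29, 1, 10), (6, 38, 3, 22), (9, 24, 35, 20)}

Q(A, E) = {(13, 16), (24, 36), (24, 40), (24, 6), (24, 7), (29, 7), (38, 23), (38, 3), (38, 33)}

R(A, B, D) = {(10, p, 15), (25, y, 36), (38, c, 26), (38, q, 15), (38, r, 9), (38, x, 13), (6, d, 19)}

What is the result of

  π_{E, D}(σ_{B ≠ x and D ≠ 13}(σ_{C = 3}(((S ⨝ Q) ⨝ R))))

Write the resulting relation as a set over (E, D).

Joining S and Q on A yields {(10, 29, 26, 1, 7), (21, 38, 15, 38, 23), (21, 38, 15, 38, 3), (21, 38, 15, 38, 33), (26, 24, 2, 27, 36), (26, 24, 2, 27, 40), (26, 24, 2, 27, 6), (26, 24, 2, 27, 7), (33, 38, 26, 14, 23), (33, 38, 26, 14, 3), (33, 38, 26, 14, 33), (35, 38, 40, 18, 23), (35, 38, 40, 18, 3), (35, 38, 40, 18, 33), (37, 38, 16, 5, 23), (37, 38, 16, 5, 3), (37, 38, 16, 5, 33), (4, 29, 1, 10, 7), (6, 38, 3, 22, 23), (6, 38, 3, 22, 3), (6, 38, 3, 22, 33), (9, 24, 35, 20, 36), (9, 24, 35, 20, 40), (9, 24, 35, 20, 6), (9, 24, 35, 20, 7)}.
Joining (S ⨝ Q) and R on A yields {(21, 38, 15, 38, 23, c, 26), (21, 38, 15, 38, 23, q, 15), (21, 38, 15, 38, 23, r, 9), (21, 38, 15, 38, 23, x, 13), (21, 38, 15, 38, 3, c, 26), (21, 38, 15, 38, 3, q, 15), (21, 38, 15, 38, 3, r, 9), (21, 38, 15, 38, 3, x, 13), (21, 38, 15, 38, 33, c, 26), (21, 38, 15, 38, 33, q, 15), (21, 38, 15, 38, 33, r, 9), (21, 38, 15, 38, 33, x, 13), (33, 38, 26, 14, 23, c, 26), (33, 38, 26, 14, 23, q, 15), (33, 38, 26, 14, 23, r, 9), (33, 38, 26, 14, 23, x, 13), (33, 38, 26, 14, 3, c, 26), (33, 38, 26, 14, 3, q, 15), (33, 38, 26, 14, 3, r, 9), (33, 38, 26, 14, 3, x, 13), (33, 38, 26, 14, 33, c, 26), (33, 38, 26, 14, 33, q, 15), (33, 38, 26, 14, 33, r, 9), (33, 38, 26, 14, 33, x, 13), (35, 38, 40, 18, 23, c, 26), (35, 38, 40, 18, 23, q, 15), (35, 38, 40, 18, 23, r, 9), (35, 38, 40, 18, 23, x, 13), (35, 38, 40, 18, 3, c, 26), (35, 38, 40, 18, 3, q, 15), (35, 38, 40, 18, 3, r, 9), (35, 38, 40, 18, 3, x, 13), (35, 38, 40, 18, 33, c, 26), (35, 38, 40, 18, 33, q, 15), (35, 38, 40, 18, 33, r, 9), (35, 38, 40, 18, 33, x, 13), (37, 38, 16, 5, 23, c, 26), (37, 38, 16, 5, 23, q, 15), (37, 38, 16, 5, 23, r, 9), (37, 38, 16, 5, 23, x, 13), (37, 38, 16, 5, 3, c, 26), (37, 38, 16, 5, 3, q, 15), (37, 38, 16, 5, 3, r, 9), (37, 38, 16, 5, 3, x, 13), (37, 38, 16, 5, 33, c, 26), (37, 38, 16, 5, 33, q, 15), (37, 38, 16, 5, 33, r, 9), (37, 38, 16, 5, 33, x, 13), (6, 38, 3, 22, 23, c, 26), (6, 38, 3, 22, 23, q, 15), (6, 38, 3, 22, 23, r, 9), (6, 38, 3, 22, 23, x, 13), (6, 38, 3, 22, 3, c, 26), (6, 38, 3, 22, 3, q, 15), (6, 38, 3, 22, 3, r, 9), (6, 38, 3, 22, 3, x, 13), (6, 38, 3, 22, 33, c, 26), (6, 38, 3, 22, 33, q, 15), (6, 38, 3, 22, 33, r, 9), (6, 38, 3, 22, 33, x, 13)}.
Selection C = 3: {(6, 38, 3, 22, 23, c, 26), (6, 38, 3, 22, 23, q, 15), (6, 38, 3, 22, 23, r, 9), (6, 38, 3, 22, 23, x, 13), (6, 38, 3, 22, 3, c, 26), (6, 38, 3, 22, 3, q, 15), (6, 38, 3, 22, 3, r, 9), (6, 38, 3, 22, 3, x, 13), (6, 38, 3, 22, 33, c, 26), (6, 38, 3, 22, 33, q, 15), (6, 38, 3, 22, 33, r, 9), (6, 38, 3, 22, 33, x, 13)}
Selection B ≠ x and D ≠ 13: {(6, 38, 3, 22, 23, c, 26), (6, 38, 3, 22, 23, q, 15), (6, 38, 3, 22, 23, r, 9), (6, 38, 3, 22, 3, c, 26), (6, 38, 3, 22, 3, q, 15), (6, 38, 3, 22, 3, r, 9), (6, 38, 3, 22, 33, c, 26), (6, 38, 3, 22, 33, q, 15), (6, 38, 3, 22, 33, r, 9)}
Keep only column(s) E, D: {(23, 15), (23, 26), (23, 9), (3, 15), (3, 26), (3, 9), (33, 15), (33, 26), (33, 9)}

{(23, 15), (23, 26), (23, 9), (3, 15), (3, 26), (3, 9), (33, 15), (33, 26), (33, 9)}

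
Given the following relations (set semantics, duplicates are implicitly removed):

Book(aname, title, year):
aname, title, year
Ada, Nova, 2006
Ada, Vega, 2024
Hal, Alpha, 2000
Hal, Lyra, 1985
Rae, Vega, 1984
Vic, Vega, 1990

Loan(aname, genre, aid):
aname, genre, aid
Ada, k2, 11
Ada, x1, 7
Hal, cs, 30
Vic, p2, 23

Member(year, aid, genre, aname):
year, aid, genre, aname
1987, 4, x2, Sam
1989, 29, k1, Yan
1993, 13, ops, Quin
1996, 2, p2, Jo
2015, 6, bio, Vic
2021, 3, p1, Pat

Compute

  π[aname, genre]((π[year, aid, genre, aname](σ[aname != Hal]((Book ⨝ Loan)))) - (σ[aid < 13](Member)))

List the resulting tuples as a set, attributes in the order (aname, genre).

{(Ada, k2), (Ada, x1), (Vic, p2)}

Natural join on aname: {(Ada, Nova, 2006, k2, 11), (Ada, Nova, 2006, x1, 7), (Ada, Vega, 2024, k2, 11), (Ada, Vega, 2024, x1, 7), (Hal, Alpha, 2000, cs, 30), (Hal, Lyra, 1985, cs, 30), (Vic, Vega, 1990, p2, 23)}
Selection aname != Hal: {(Ada, Nova, 2006, k2, 11), (Ada, Nova, 2006, x1, 7), (Ada, Vega, 2024, k2, 11), (Ada, Vega, 2024, x1, 7), (Vic, Vega, 1990, p2, 23)}
Keep only column(s) year, aid, genre, aname: {(1990, 23, p2, Vic), (2006, 11, k2, Ada), (2006, 7, x1, Ada), (2024, 11, k2, Ada), (2024, 7, x1, Ada)}
Selection aid < 13: {(1987, 4, x2, Sam), (1996, 2, p2, Jo), (2015, 6, bio, Vic), (2021, 3, p1, Pat)}
Difference: {(1990, 23, p2, Vic), (2006, 11, k2, Ada), (2006, 7, x1, Ada), (2024, 11, k2, Ada), (2024, 7, x1, Ada)} with {(1987, 4, x2, Sam), (1996, 2, p2, Jo), (2015, 6, bio, Vic), (2021, 3, p1, Pat)} → {(1990, 23, p2, Vic), (2006, 11, k2, Ada), (2006, 7, x1, Ada), (2024, 11, k2, Ada), (2024, 7, x1, Ada)}
Keep only column(s) aname, genre (2 duplicate(s) eliminated): {(Ada, k2), (Ada, x1), (Vic, p2)}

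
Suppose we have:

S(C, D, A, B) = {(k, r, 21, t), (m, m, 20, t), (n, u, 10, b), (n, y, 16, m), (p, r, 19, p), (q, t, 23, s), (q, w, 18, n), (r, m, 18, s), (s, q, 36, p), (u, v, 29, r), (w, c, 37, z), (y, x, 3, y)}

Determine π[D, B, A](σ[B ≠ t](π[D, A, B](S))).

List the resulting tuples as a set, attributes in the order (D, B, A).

{(c, z, 37), (m, s, 18), (q, p, 36), (r, p, 19), (t, s, 23), (u, b, 10), (v, r, 29), (w, n, 18), (x, y, 3), (y, m, 16)}

Projecting to D, A, B: {(c, 37, z), (m, 18, s), (m, 20, t), (q, 36, p), (r, 19, p), (r, 21, t), (t, 23, s), (u, 10, b), (v, 29, r), (w, 18, n), (x, 3, y), (y, 16, m)}
Apply σ_{B ≠ t}; surviving tuples: {(c, 37, z), (m, 18, s), (q, 36, p), (r, 19, p), (t, 23, s), (u, 10, b), (v, 29, r), (w, 18, n), (x, 3, y), (y, 16, m)}
Projecting to D, B, A: {(c, z, 37), (m, s, 18), (q, p, 36), (r, p, 19), (t, s, 23), (u, b, 10), (v, r, 29), (w, n, 18), (x, y, 3), (y, m, 16)}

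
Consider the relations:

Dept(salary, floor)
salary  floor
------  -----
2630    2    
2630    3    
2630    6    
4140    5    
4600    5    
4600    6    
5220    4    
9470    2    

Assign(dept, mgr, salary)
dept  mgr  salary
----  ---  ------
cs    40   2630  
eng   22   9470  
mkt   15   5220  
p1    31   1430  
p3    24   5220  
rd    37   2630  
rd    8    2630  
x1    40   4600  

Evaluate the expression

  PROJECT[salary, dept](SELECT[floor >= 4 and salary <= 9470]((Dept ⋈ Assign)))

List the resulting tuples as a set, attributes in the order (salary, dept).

Joining Dept and Assign on salary yields {(2630, 2, cs, 40), (2630, 2, rd, 37), (2630, 2, rd, 8), (2630, 3, cs, 40), (2630, 3, rd, 37), (2630, 3, rd, 8), (2630, 6, cs, 40), (2630, 6, rd, 37), (2630, 6, rd, 8), (4600, 5, x1, 40), (4600, 6, x1, 40), (5220, 4, mkt, 15), (5220, 4, p3, 24), (9470, 2, eng, 22)}.
σ[floor >= 4 and salary <= 9470]: keep tuples satisfying floor >= 4 and salary <= 9470 → {(2630, 6, cs, 40), (2630, 6, rd, 37), (2630, 6, rd, 8), (4600, 5, x1, 40), (4600, 6, x1, 40), (5220, 4, mkt, 15), (5220, 4, p3, 24)}
π_{salary, dept} gives {(2630, cs), (2630, rd), (4600, x1), (5220, mkt), (5220, p3)} (2 duplicate(s) eliminated).

{(2630, cs), (2630, rd), (4600, x1), (5220, mkt), (5220, p3)}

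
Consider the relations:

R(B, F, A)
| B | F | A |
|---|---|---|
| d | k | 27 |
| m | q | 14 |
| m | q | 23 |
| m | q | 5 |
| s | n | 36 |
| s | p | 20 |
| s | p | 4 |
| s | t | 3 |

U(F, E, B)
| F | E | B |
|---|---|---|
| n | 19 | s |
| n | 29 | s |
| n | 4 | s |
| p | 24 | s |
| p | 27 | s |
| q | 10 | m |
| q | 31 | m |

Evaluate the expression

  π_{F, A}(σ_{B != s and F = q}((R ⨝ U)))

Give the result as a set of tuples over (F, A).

{(q, 14), (q, 23), (q, 5)}

Natural join on B, F: {(m, q, 14, 10), (m, q, 14, 31), (m, q, 23, 10), (m, q, 23, 31), (m, q, 5, 10), (m, q, 5, 31), (s, n, 36, 19), (s, n, 36, 29), (s, n, 36, 4), (s, p, 20, 24), (s, p, 20, 27), (s, p, 4, 24), (s, p, 4, 27)}
σ[B != s and F = q]: keep tuples satisfying B != s and F = q → {(m, q, 14, 10), (m, q, 14, 31), (m, q, 23, 10), (m, q, 23, 31), (m, q, 5, 10), (m, q, 5, 31)}
π[F, A]: project onto (F, A) (3 duplicate(s) eliminated) → {(q, 14), (q, 23), (q, 5)}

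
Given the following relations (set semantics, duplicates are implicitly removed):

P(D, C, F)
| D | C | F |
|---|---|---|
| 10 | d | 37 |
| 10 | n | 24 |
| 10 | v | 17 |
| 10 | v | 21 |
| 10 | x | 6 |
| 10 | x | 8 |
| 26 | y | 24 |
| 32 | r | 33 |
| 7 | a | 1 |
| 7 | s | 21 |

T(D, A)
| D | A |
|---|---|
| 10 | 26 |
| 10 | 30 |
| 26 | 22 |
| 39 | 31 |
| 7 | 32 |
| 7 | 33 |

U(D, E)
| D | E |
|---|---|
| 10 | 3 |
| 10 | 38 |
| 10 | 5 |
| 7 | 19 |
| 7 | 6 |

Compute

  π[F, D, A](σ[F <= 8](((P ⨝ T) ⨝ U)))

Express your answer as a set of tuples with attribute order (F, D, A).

{(1, 7, 32), (1, 7, 33), (6, 10, 26), (6, 10, 30), (8, 10, 26), (8, 10, 30)}

Natural join on D: {(10, d, 37, 26), (10, d, 37, 30), (10, n, 24, 26), (10, n, 24, 30), (10, v, 17, 26), (10, v, 17, 30), (10, v, 21, 26), (10, v, 21, 30), (10, x, 6, 26), (10, x, 6, 30), (10, x, 8, 26), (10, x, 8, 30), (26, y, 24, 22), (7, a, 1, 32), (7, a, 1, 33), (7, s, 21, 32), (7, s, 21, 33)}
Natural join on D: {(10, d, 37, 26, 3), (10, d, 37, 26, 38), (10, d, 37, 26, 5), (10, d, 37, 30, 3), (10, d, 37, 30, 38), (10, d, 37, 30, 5), (10, n, 24, 26, 3), (10, n, 24, 26, 38), (10, n, 24, 26, 5), (10, n, 24, 30, 3), (10, n, 24, 30, 38), (10, n, 24, 30, 5), (10, v, 17, 26, 3), (10, v, 17, 26, 38), (10, v, 17, 26, 5), (10, v, 17, 30, 3), (10, v, 17, 30, 38), (10, v, 17, 30, 5), (10, v, 21, 26, 3), (10, v, 21, 26, 38), (10, v, 21, 26, 5), (10, v, 21, 30, 3), (10, v, 21, 30, 38), (10, v, 21, 30, 5), (10, x, 6, 26, 3), (10, x, 6, 26, 38), (10, x, 6, 26, 5), (10, x, 6, 30, 3), (10, x, 6, 30, 38), (10, x, 6, 30, 5), (10, x, 8, 26, 3), (10, x, 8, 26, 38), (10, x, 8, 26, 5), (10, x, 8, 30, 3), (10, x, 8, 30, 38), (10, x, 8, 30, 5), (7, a, 1, 32, 19), (7, a, 1, 32, 6), (7, a, 1, 33, 19), (7, a, 1, 33, 6), (7, s, 21, 32, 19), (7, s, 21, 32, 6), (7, s, 21, 33, 19), (7, s, 21, 33, 6)}
Filtering on F <= 8 leaves {(10, x, 6, 26, 3), (10, x, 6, 26, 38), (10, x, 6, 26, 5), (10, x, 6, 30, 3), (10, x, 6, 30, 38), (10, x, 6, 30, 5), (10, x, 8, 26, 3), (10, x, 8, 26, 38), (10, x, 8, 26, 5), (10, x, 8, 30, 3), (10, x, 8, 30, 38), (10, x, 8, 30, 5), (7, a, 1, 32, 19), (7, a, 1, 32, 6), (7, a, 1, 33, 19), (7, a, 1, 33, 6)}.
Keep only column(s) F, D, A (10 duplicate(s) eliminated): {(1, 7, 32), (1, 7, 33), (6, 10, 26), (6, 10, 30), (8, 10, 26), (8, 10, 30)}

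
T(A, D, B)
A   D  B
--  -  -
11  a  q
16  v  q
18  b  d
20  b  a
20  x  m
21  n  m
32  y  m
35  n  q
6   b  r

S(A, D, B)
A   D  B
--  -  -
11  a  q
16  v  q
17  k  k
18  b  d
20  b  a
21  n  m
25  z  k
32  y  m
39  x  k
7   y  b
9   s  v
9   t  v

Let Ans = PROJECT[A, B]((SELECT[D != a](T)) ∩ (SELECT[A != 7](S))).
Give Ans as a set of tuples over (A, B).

{(16, q), (18, d), (20, a), (21, m), (32, m)}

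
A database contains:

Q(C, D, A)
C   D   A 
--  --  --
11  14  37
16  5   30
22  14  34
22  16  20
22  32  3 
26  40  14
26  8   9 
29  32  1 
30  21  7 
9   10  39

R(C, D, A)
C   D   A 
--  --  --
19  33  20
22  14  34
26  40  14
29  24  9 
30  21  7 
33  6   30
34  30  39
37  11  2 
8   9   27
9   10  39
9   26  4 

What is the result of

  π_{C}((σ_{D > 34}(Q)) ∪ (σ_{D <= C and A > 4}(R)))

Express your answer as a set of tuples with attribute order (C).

Selection D > 34: {(26, 40, 14)}
Selection D <= C and A > 4: {(22, 14, 34), (29, 24, 9), (30, 21, 7), (33, 6, 30), (34, 30, 39)}
Union: {(26, 40, 14)} with {(22, 14, 34), (29, 24, 9), (30, 21, 7), (33, 6, 30), (34, 30, 39)} → {(22, 14, 34), (26, 40, 14), (29, 24, 9), (30, 21, 7), (33, 6, 30), (34, 30, 39)}
π_{C} gives {22, 26, 29, 30, 33, 34}.

{22, 26, 29, 30, 33, 34}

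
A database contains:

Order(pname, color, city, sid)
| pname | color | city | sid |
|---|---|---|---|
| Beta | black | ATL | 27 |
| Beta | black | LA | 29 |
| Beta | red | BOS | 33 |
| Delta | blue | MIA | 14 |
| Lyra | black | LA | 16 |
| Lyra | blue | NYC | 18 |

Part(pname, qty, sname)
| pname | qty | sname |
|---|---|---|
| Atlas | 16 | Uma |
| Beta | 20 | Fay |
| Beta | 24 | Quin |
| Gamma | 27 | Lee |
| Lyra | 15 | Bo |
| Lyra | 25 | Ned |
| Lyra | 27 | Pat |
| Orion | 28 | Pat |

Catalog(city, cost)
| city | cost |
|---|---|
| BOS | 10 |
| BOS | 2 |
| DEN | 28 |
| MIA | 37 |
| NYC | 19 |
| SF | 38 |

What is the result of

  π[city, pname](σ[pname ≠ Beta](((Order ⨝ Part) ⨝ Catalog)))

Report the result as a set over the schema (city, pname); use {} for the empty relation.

{(NYC, Lyra)}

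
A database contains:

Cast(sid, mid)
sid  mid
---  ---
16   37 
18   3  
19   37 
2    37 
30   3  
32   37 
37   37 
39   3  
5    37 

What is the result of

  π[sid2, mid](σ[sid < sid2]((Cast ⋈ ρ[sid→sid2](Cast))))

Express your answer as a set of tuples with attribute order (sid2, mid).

{(16, 37), (19, 37), (30, 3), (32, 37), (37, 37), (39, 3), (5, 37)}

ρ[sid→sid2]: schema becomes (sid2, mid); tuples unchanged.
Cast ⋈ ρ[sid→sid2](Cast) (natural join on mid): {(16, 37, 16), (16, 37, 19), (16, 37, 2), (16, 37, 32), (16, 37, 37), (16, 37, 5), (18, 3, 18), (18, 3, 30), (18, 3, 39), (19, 37, 16), (19, 37, 19), (19, 37, 2), (19, 37, 32), (19, 37, 37), (19, 37, 5), (2, 37, 16), (2, 37, 19), (2, 37, 2), (2, 37, 32), (2, 37, 37), (2, 37, 5), (30, 3, 18), (30, 3, 30), (30, 3, 39), (32, 37, 16), (32, 37, 19), (32, 37, 2), (32, 37, 32), (32, 37, 37), (32, 37, 5), (37, 37, 16), (37, 37, 19), (37, 37, 2), (37, 37, 32), (37, 37, 37), (37, 37, 5), (39, 3, 18), (39, 3, 30), (39, 3, 39), (5, 37, 16), (5, 37, 19), (5, 37, 2), (5, 37, 32), (5, 37, 37), (5, 37, 5)}
σ[sid < sid2]: keep tuples satisfying sid < sid2 → {(16, 37, 19), (16, 37, 32), (16, 37, 37), (18, 3, 30), (18, 3, 39), (19, 37, 32), (19, 37, 37), (2, 37, 16), (2, 37, 19), (2, 37, 32), (2, 37, 37), (2, 37, 5), (30, 3, 39), (32, 37, 37), (5, 37, 16), (5, 37, 19), (5, 37, 32), (5, 37, 37)}
π[sid2, mid]: project onto (sid2, mid) (11 duplicate(s) eliminated) → {(16, 37), (19, 37), (30, 3), (32, 37), (37, 37), (39, 3), (5, 37)}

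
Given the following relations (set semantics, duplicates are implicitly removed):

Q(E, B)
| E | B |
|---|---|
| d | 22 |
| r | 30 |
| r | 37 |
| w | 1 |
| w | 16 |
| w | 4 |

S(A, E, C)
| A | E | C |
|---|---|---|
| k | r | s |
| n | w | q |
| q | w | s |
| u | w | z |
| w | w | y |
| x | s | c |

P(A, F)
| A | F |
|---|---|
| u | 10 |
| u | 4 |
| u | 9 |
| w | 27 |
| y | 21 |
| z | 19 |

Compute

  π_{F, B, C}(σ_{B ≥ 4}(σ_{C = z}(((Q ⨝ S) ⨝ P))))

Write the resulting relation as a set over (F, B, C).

Joining Q and S on E yields {(r, 30, k, s), (r, 37, k, s), (w, 1, n, q), (w, 1, q, s), (w, 1, u, z), (w, 1, w, y), (w, 16, n, q), (w, 16, q, s), (w, 16, u, z), (w, 16, w, y), (w, 4, n, q), (w, 4, q, s), (w, 4, u, z), (w, 4, w, y)}.
Joining (Q ⨝ S) and P on A yields {(w, 1, u, z, 10), (w, 1, u, z, 4), (w, 1, u, z, 9), (w, 1, w, y, 27), (w, 16, u, z, 10), (w, 16, u, z, 4), (w, 16, u, z, 9), (w, 16, w, y, 27), (w, 4, u, z, 10), (w, 4, u, z, 4), (w, 4, u, z, 9), (w, 4, w, y, 27)}.
Apply σ_{C = z}; surviving tuples: {(w, 1, u, z, 10), (w, 1, u, z, 4), (w, 1, u, z, 9), (w, 16, u, z, 10), (w, 16, u, z, 4), (w, 16, u, z, 9), (w, 4, u, z, 10), (w, 4, u, z, 4), (w, 4, u, z, 9)}
Apply σ_{B ≥ 4}; surviving tuples: {(w, 16, u, z, 10), (w, 16, u, z, 4), (w, 16, u, z, 9), (w, 4, u, z, 10), (w, 4, u, z, 4), (w, 4, u, z, 9)}
Projecting to F, B, C: {(10, 16, z), (10, 4, z), (4, 16, z), (4, 4, z), (9, 16, z), (9, 4, z)}

{(10, 16, z), (10, 4, z), (4, 16, z), (4, 4, z), (9, 16, z), (9, 4, z)}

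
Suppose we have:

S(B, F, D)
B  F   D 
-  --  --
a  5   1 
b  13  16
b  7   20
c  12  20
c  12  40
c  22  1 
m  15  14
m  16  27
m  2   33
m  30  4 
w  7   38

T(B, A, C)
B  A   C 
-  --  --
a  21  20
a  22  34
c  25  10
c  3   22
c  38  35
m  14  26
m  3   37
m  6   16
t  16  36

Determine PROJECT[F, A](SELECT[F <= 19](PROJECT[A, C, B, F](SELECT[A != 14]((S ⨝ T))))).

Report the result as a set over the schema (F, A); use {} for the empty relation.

Joining S and T on B yields {(a, 5, 1, 21, 20), (a, 5, 1, 22, 34), (c, 12, 20, 25, 10), (c, 12, 20, 3, 22), (c, 12, 20, 38, 35), (c, 12, 40, 25, 10), (c, 12, 40, 3, 22), (c, 12, 40, 38, 35), (c, 22, 1, 25, 10), (c, 22, 1, 3, 22), (c, 22, 1, 38, 35), (m, 15, 14, 14, 26), (m, 15, 14, 3, 37), (m, 15, 14, 6, 16), (m, 16, 27, 14, 26), (m, 16, 27, 3, 37), (m, 16, 27, 6, 16), (m, 2, 33, 14, 26), (m, 2, 33, 3, 37), (m, 2, 33, 6, 16), (m, 30, 4, 14, 26), (m, 30, 4, 3, 37), (m, 30, 4, 6, 16)}.
Apply σ_{A != 14}; surviving tuples: {(a, 5, 1, 21, 20), (a, 5, 1, 22, 34), (c, 12, 20, 25, 10), (c, 12, 20, 3, 22), (c, 12, 20, 38, 35), (c, 12, 40, 25, 10), (c, 12, 40, 3, 22), (c, 12, 40, 38, 35), (c, 22, 1, 25, 10), (c, 22, 1, 3, 22), (c, 22, 1, 38, 35), (m, 15, 14, 3, 37), (m, 15, 14, 6, 16), (m, 16, 27, 3, 37), (m, 16, 27, 6, 16), (m, 2, 33, 3, 37), (m, 2, 33, 6, 16), (m, 30, 4, 3, 37), (m, 30, 4, 6, 16)}
Keep only column(s) A, C, B, F (3 duplicate(s) eliminated): {(21, 20, a, 5), (22, 34, a, 5), (25, 10, c, 12), (25, 10, c, 22), (3, 22, c, 12), (3, 22, c, 22), (3, 37, m, 15), (3, 37, m, 16), (3, 37, m, 2), (3, 37, m, 30), (38, 35, c, 12), (38, 35, c, 22), (6, 16, m, 15), (6, 16, m, 16), (6, 16, m, 2), (6, 16, m, 30)}
Apply σ_{F <= 19}; surviving tuples: {(21, 20, a, 5), (22, 34, a, 5), (25, 10, c, 12), (3, 22, c, 12), (3, 37, m, 15), (3, 37, m, 16), (3, 37, m, 2), (38, 35, c, 12), (6, 16, m, 15), (6, 16, m, 16), (6, 16, m, 2)}
Keep only column(s) F, A: {(12, 25), (12, 3), (12, 38), (15, 3), (15, 6), (16, 3), (16, 6), (2, 3), (2, 6), (5, 21), (5, 22)}

{(12, 25), (12, 3), (12, 38), (15, 3), (15, 6), (16, 3), (16, 6), (2, 3), (2, 6), (5, 21), (5, 22)}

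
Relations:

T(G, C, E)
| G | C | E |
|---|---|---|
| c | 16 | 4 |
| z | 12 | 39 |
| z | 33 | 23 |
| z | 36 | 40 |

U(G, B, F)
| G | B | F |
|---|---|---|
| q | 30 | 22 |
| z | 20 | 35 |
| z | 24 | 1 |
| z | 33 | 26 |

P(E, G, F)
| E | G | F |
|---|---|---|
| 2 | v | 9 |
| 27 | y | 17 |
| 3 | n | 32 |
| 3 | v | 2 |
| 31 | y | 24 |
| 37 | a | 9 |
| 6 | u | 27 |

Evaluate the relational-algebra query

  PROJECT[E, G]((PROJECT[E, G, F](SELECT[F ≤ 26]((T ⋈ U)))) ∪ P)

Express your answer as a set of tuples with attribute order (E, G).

{(2, v), (23, z), (27, y), (3, n), (3, v), (31, y), (37, a), (39, z), (40, z), (6, u)}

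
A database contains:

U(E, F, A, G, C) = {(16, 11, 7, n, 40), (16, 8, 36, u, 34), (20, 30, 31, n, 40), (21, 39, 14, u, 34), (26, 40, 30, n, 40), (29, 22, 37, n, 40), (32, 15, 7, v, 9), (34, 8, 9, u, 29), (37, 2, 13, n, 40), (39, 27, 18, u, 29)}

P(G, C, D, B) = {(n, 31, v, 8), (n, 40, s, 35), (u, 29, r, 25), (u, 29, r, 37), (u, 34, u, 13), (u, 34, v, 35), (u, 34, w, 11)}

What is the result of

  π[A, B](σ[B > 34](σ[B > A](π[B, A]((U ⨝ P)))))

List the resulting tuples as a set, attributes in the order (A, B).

{(13, 35), (14, 35), (18, 37), (30, 35), (31, 35), (7, 35), (9, 37)}

Natural join on G, C: {(16, 11, 7, n, 40, s, 35), (16, 8, 36, u, 34, u, 13), (16, 8, 36, u, 34, v, 35), (16, 8, 36, u, 34, w, 11), (20, 30, 31, n, 40, s, 35), (21, 39, 14, u, 34, u, 13), (21, 39, 14, u, 34, v, 35), (21, 39, 14, u, 34, w, 11), (26, 40, 30, n, 40, s, 35), (29, 22, 37, n, 40, s, 35), (34, 8, 9, u, 29, r, 25), (34, 8, 9, u, 29, r, 37), (37, 2, 13, n, 40, s, 35), (39, 27, 18, u, 29, r, 25), (39, 27, 18, u, 29, r, 37)}
π[B, A]: project onto (B, A) → {(11, 14), (11, 36), (13, 14), (13, 36), (25, 18), (25, 9), (35, 13), (35, 14), (35, 30), (35, 31), (35, 36), (35, 37), (35, 7), (37, 18), (37, 9)}
σ[B > A]: keep tuples satisfying B > A → {(25, 18), (25, 9), (35, 13), (35, 14), (35, 30), (35, 31), (35, 7), (37, 18), (37, 9)}
σ[B > 34]: keep tuples satisfying B > 34 → {(35, 13), (35, 14), (35, 30), (35, 31), (35, 7), (37, 18), (37, 9)}
π[A, B]: project onto (A, B) → {(13, 35), (14, 35), (18, 37), (30, 35), (31, 35), (7, 35), (9, 37)}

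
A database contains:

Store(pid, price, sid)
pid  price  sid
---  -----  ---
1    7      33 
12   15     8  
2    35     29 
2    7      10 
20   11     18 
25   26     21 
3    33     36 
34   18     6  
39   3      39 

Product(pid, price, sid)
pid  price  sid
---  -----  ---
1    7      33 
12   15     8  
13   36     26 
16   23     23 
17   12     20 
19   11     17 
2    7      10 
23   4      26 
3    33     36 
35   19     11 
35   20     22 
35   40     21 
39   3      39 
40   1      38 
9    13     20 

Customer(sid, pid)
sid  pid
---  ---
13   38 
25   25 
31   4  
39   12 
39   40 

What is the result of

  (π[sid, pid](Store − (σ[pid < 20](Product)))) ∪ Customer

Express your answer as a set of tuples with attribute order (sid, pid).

Apply σ_{pid < 20}; surviving tuples: {(1, 7, 33), (12, 15, 8), (13, 36, 26), (16, 23, 23), (17, 12, 20), (19, 11, 17), (2, 7, 10), (3, 33, 36), (9, 13, 20)}
Taking the difference: {(2, 35, 29), (20, 11, 18), (25, 26, 21), (34, 18, 6), (39, 3, 39)}
π_{sid, pid} gives {(18, 20), (21, 25), (29, 2), (39, 39), (6, 34)}.
Taking the union: {(13, 38), (18, 20), (21, 25), (25, 25), (29, 2), (31, 4), (39, 12), (39, 39), (39, 40), (6, 34)}

{(13, 38), (18, 20), (21, 25), (25, 25), (29, 2), (31, 4), (39, 12), (39, 39), (39, 40), (6, 34)}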